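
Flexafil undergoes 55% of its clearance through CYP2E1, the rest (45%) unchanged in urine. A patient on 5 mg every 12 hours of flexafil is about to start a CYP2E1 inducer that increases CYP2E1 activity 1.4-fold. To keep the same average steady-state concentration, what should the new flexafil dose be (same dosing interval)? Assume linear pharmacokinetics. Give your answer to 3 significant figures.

The CYP2E1 pathway (55% of clearance) rises to 1.4× activity: 0.55 × 1.4 = 0.77.
Non-CYP routes (45%) are unchanged.
CL_new/CL_old = 0.77 + 0.45 = 1.22.
Exposure is unchanged when dose changes in proportion to clearance. New dose = 5 mg × 1.22 = 6.10 mg.

6.10 mg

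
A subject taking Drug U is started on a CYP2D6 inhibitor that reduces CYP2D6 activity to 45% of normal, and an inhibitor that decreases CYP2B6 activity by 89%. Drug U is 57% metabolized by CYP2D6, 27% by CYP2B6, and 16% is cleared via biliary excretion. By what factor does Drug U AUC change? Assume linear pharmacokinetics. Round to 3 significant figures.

The CYP2D6 pathway (57% of clearance) falls to 0.45× activity: 0.57 × 0.45 = 0.2565.
The CYP2B6 pathway (27% of clearance) drops to 0.11× activity: 0.27 × 0.11 = 0.0297.
Non-CYP routes (16%) are unchanged.
Relative clearance = 0.2565 + 0.0297 + 0.16 = 0.4462.
Because AUC varies inversely with clearance, the combined effect is 1 / 0.4462 = 2.24.

2.24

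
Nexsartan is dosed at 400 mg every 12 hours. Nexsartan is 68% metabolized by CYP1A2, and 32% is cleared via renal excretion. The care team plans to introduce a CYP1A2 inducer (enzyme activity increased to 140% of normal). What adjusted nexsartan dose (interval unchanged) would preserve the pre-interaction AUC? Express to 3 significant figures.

509 mg

The CYP1A2 pathway (68% of clearance) rises to 1.4× activity: 0.68 × 1.4 = 0.952.
Non-CYP routes (32%) are unchanged.
Relative clearance = 0.952 + 0.32 = 1.272.
To maintain the same steady-state level, dose must scale with clearance: new dose = 400 × 1.272 = 509 mg.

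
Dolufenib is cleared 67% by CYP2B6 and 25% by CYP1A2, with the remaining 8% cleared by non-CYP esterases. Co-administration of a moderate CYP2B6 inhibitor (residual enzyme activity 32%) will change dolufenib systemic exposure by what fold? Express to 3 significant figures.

1.84

CYP2B6: 0.67 × 0.32 = 0.2144
CYP1A2: 0.25 (unchanged)
Other: 0.08 (unchanged)
New clearance relative to baseline: 0.2144 + 0.25 + 0.08 = 0.5444.
Systemic exposure is inversely proportional to clearance, so the fold-change is 1 / 0.5444 = 1.84.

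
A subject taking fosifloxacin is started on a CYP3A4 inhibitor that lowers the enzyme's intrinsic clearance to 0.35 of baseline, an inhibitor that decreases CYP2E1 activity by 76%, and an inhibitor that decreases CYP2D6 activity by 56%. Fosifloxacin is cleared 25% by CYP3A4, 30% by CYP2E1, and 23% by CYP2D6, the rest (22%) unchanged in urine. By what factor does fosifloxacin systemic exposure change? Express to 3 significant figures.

2.08

CYP3A4: 0.25 × 0.35 = 0.0875
CYP2E1: 0.3 × 0.24 = 0.072
CYP2D6: 0.23 × 0.44 = 0.1012
Other: 0.22 (unchanged)
Relative clearance = 0.0875 + 0.072 + 0.1012 + 0.22 = 0.4807.
Because systemic exposure varies inversely with clearance, the combined effect is 1 / 0.4807 = 2.08.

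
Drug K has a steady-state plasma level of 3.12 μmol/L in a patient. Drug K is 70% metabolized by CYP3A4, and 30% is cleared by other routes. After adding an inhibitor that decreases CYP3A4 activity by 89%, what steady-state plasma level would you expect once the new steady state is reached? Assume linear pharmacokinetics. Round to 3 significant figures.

The CYP3A4 pathway (70% of clearance) drops to 0.11× activity: 0.7 × 0.11 = 0.077.
Non-CYP routes (30%) are unchanged.
Relative clearance = 0.077 + 0.3 = 0.377.
Steady-state plasma level ∝ 1/CL, so new value = 3.12 / 0.377 = 8.28 μmol/L.

8.28 μmol/L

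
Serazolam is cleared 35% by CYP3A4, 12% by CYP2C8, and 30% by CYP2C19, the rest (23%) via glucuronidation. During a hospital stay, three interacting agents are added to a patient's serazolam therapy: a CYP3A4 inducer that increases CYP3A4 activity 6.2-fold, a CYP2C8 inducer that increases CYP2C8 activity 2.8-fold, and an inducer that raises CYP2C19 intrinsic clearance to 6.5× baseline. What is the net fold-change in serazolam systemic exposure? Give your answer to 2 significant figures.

0.21

CYP3A4: 0.35 × 6.2 = 2.17
CYP2C8: 0.12 × 2.8 = 0.336
CYP2C19: 0.3 × 6.5 = 1.95
Other: 0.23 (unchanged)
Relative clearance = 2.17 + 0.336 + 1.95 + 0.23 = 4.686.
Because systemic exposure varies inversely with clearance, the combined effect is 1 / 4.686 = 0.21.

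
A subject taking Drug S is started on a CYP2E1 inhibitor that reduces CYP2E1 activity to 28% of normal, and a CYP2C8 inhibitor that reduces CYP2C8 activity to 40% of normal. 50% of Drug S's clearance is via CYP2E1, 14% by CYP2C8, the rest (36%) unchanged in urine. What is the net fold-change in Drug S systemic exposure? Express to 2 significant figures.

1.8

CYP2E1: 0.5 × 0.28 = 0.14
CYP2C8: 0.14 × 0.4 = 0.056
Other: 0.36 (unchanged)
CL_new/CL_old = 0.14 + 0.056 + 0.36 = 0.556.
Because systemic exposure varies inversely with clearance, the combined effect is 1 / 0.556 = 1.8.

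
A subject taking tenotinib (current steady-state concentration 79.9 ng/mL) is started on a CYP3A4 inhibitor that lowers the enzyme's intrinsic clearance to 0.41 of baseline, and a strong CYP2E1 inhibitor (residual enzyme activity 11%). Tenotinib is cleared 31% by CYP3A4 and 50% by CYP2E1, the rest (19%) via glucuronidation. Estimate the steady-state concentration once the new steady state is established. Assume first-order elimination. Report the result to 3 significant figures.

215 ng/mL

CYP3A4: 0.31 × 0.41 = 0.1271
CYP2E1: 0.5 × 0.11 = 0.055
Other: 0.19 (unchanged)
CL_new/CL_old = 0.1271 + 0.055 + 0.19 = 0.3721.
Steady-state concentration ∝ 1/CL: new value = 79.9 / 0.3721 = 215 ng/mL.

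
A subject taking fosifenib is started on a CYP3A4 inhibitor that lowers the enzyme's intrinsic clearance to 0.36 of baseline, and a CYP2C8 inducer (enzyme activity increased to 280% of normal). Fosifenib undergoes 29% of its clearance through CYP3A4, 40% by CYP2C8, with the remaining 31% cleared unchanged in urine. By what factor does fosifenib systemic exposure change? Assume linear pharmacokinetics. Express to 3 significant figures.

0.652

The CYP3A4 pathway (29% of clearance) drops to 0.36× activity: 0.29 × 0.36 = 0.1044.
The CYP2C8 pathway (40% of clearance) is boosted to 2.8× activity: 0.4 × 2.8 = 1.12.
Non-CYP routes (31%) are unchanged.
CL_new/CL_old = 0.1044 + 1.12 + 0.31 = 1.5344.
Net systemic exposure ratio = 1 / 1.5344 = 0.652.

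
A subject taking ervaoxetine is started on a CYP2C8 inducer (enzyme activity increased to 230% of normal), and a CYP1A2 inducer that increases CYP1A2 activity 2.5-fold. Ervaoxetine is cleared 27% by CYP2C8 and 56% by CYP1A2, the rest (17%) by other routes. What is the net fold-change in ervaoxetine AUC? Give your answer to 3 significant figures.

CYP2C8: 0.27 × 2.3 = 0.621
CYP1A2: 0.56 × 2.5 = 1.4
Other: 0.17 (unchanged)
Relative clearance = 0.621 + 1.4 + 0.17 = 2.191.
Because AUC varies inversely with clearance, the combined effect is 1 / 2.191 = 0.456.

0.456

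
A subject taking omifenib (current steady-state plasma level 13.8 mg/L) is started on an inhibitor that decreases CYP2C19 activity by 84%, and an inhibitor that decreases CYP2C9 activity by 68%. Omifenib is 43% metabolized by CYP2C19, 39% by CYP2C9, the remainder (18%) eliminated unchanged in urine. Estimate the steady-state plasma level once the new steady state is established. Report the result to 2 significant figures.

The CYP2C19 pathway (43% of clearance) is reduced to 0.16× activity: 0.43 × 0.16 = 0.0688.
The CYP2C9 pathway (39% of clearance) is reduced to 0.32× activity: 0.39 × 0.32 = 0.1248.
The remaining 18% of clearance is unaffected.
Relative clearance = 0.0688 + 0.1248 + 0.18 = 0.3736.
New steady-state plasma level = 13.8 / 0.3736 = 37 mg/L (concentration scales inversely with clearance).

37 mg/L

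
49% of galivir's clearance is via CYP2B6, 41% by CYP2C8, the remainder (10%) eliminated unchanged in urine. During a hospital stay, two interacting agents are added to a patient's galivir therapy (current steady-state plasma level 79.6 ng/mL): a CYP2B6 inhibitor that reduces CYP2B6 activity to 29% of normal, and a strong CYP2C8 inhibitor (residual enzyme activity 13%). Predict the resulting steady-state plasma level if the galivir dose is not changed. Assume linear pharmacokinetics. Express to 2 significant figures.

2.7 × 10² ng/mL

The CYP2B6 pathway (49% of clearance) is reduced to 0.29× activity: 0.49 × 0.29 = 0.1421.
The CYP2C8 pathway (41% of clearance) is reduced to 0.13× activity: 0.41 × 0.13 = 0.0533.
The remaining 10% of clearance is unaffected.
New clearance relative to baseline: 0.1421 + 0.0533 + 0.1 = 0.2954.
Dividing the baseline by the relative clearance: 79.6 / 0.2954 = 2.7 × 10² ng/mL.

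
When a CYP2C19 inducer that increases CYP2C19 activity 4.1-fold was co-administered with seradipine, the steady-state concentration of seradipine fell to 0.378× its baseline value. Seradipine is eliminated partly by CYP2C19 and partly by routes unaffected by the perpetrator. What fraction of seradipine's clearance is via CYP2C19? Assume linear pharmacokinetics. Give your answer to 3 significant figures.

0.531

Let x = fm,CYP2C19. Because steady-state concentration ∝ 1/CL, relative clearance rose to 1/0.378 = 2.646.
Only the CYP2C19 route changed, so 2.646 = x·4.1 + (1 − x), giving x = 0.531.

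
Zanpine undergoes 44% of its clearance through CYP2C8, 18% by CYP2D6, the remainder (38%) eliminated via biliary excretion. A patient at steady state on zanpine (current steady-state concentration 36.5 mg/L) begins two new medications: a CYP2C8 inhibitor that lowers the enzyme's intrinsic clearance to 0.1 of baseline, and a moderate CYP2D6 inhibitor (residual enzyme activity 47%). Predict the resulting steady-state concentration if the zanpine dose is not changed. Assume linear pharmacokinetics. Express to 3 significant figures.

The CYP2C8 pathway (44% of clearance) is reduced to 0.1× activity: 0.44 × 0.1 = 0.044.
The CYP2D6 pathway (18% of clearance) drops to 0.47× activity: 0.18 × 0.47 = 0.0846.
Non-CYP routes (38%) are unchanged.
Relative clearance = 0.044 + 0.0846 + 0.38 = 0.5086.
Steady-state concentration ∝ 1/CL: new value = 36.5 / 0.5086 = 71.8 mg/L.

71.8 mg/L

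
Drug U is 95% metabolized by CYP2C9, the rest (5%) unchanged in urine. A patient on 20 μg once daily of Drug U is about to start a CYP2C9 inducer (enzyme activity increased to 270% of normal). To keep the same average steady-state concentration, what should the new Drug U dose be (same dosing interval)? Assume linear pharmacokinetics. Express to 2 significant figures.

52 μg

The CYP2C9 pathway (95% of clearance) increases to 2.7× activity: 0.95 × 2.7 = 2.565.
The remaining 5% of clearance is unaffected.
CL_new/CL_old = 2.565 + 0.05 = 2.615.
Exposure is unchanged when dose changes in proportion to clearance. New dose = 20 μg × 2.615 = 52 μg.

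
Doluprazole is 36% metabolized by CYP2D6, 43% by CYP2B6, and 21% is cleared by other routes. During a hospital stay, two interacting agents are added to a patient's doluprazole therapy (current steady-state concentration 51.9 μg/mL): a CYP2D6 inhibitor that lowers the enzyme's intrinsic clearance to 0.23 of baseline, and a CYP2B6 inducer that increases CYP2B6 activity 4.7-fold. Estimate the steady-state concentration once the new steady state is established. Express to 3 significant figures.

The CYP2D6 pathway (36% of clearance) drops to 0.23× activity: 0.36 × 0.23 = 0.0828.
The CYP2B6 pathway (43% of clearance) rises to 4.7× activity: 0.43 × 4.7 = 2.021.
The remaining 21% of clearance is unaffected.
New clearance relative to baseline: 0.0828 + 2.021 + 0.21 = 2.3138.
Dividing the baseline by the relative clearance: 51.9 / 2.3138 = 22.4 μg/mL.

22.4 μg/mL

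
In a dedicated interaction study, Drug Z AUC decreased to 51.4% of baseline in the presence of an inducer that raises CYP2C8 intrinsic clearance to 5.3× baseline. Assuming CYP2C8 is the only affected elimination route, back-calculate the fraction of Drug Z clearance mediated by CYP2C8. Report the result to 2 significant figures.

0.22

Call the CYP2C8 fraction fm. After the interaction, CL_new/CL_old = fm × 5.3 + (1 − fm).
AUC ratio = 1 / (new CL fraction), so new CL fraction = 1 / 0.514 = 1.946.
fm × 5.3 + 1 − fm = 1.946  ⇒  fm × (5.3 − 1) = 0.9455  ⇒  fm = 0.22.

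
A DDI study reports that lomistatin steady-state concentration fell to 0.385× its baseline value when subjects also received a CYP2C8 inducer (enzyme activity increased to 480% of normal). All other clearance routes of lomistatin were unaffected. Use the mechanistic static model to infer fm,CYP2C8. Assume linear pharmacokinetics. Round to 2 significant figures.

0.42

Let x = fm,CYP2C8. Because steady-state concentration ∝ 1/CL, relative clearance rose to 1/0.385 = 2.597.
Only the CYP2C8 route changed, so 2.597 = x·4.8 + (1 − x), giving x = 0.42.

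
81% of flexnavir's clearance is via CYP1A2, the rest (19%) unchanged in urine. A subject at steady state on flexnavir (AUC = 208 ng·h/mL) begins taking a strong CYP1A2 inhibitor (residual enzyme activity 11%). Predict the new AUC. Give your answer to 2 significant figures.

The CYP1A2 pathway (81% of clearance) falls to 0.11× activity: 0.81 × 0.11 = 0.0891.
Non-CYP routes (19%) are unchanged.
CL_new/CL_old = 0.0891 + 0.19 = 0.2791.
AUC ∝ 1/CL, so new value = 208 / 0.2791 = 7.5 × 10² ng·h/mL.

7.5 × 10² ng·h/mL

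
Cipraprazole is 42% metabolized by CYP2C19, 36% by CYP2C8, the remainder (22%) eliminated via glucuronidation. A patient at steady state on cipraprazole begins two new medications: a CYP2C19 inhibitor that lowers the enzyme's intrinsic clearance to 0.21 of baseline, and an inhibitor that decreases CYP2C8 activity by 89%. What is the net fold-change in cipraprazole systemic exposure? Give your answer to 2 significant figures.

2.9

The CYP2C19 pathway (42% of clearance) is reduced to 0.21× activity: 0.42 × 0.21 = 0.0882.
The CYP2C8 pathway (36% of clearance) falls to 0.11× activity: 0.36 × 0.11 = 0.0396.
The remaining 22% of clearance is unaffected.
CL_new/CL_old = 0.0882 + 0.0396 + 0.22 = 0.3478.
Systemic exposure ∝ 1/CL: fold-change = 1 / 0.3478 = 2.9.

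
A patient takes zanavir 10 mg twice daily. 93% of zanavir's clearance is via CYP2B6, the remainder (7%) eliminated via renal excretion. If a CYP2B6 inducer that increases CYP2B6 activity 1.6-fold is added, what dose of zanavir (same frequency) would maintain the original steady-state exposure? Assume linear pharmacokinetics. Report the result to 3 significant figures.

CYP2B6: 0.93 × 1.6 = 1.488
Other: 0.07 (unchanged)
CL_new/CL_old = 1.488 + 0.07 = 1.558.
To maintain the same steady-state level, dose must scale with clearance: new dose = 10 × 1.558 = 15.6 mg.

15.6 mg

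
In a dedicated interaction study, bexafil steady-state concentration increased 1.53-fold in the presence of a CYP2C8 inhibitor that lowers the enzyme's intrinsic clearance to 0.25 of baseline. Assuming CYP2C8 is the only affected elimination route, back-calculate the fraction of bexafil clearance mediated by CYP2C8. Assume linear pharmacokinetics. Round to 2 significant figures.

Let fm be the CYP2C8 fraction. New clearance relative to baseline = fm × 0.25 + (1 − fm).
Steady-state concentration ratio = 1 / (new CL fraction), so new CL fraction = 1 / 1.53 = 0.6536.
fm × 0.25 + 1 − fm = 0.6536  ⇒  fm × (0.25 − 1) = −0.3464  ⇒  fm = 0.46.

0.46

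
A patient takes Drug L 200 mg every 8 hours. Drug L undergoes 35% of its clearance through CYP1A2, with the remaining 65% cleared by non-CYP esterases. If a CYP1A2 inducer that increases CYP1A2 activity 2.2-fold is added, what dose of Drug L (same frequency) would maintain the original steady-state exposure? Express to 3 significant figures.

284 mg

The CYP1A2 pathway (35% of clearance) increases to 2.2× activity: 0.35 × 2.2 = 0.77.
Non-CYP routes (65%) are unchanged.
CL_new/CL_old = 0.77 + 0.65 = 1.42.
To maintain the same steady-state level, dose must scale with clearance: new dose = 200 × 1.42 = 284 mg.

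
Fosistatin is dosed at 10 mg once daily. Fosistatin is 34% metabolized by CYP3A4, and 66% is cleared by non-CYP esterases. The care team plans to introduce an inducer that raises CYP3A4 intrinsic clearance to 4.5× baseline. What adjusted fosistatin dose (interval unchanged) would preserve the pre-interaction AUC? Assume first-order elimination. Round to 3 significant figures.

The CYP3A4 pathway (34% of clearance) rises to 4.5× activity: 0.34 × 4.5 = 1.53.
Non-CYP routes (66%) are unchanged.
Relative clearance = 1.53 + 0.66 = 2.19.
Css,avg = (dose rate)/CL, so holding Css fixed requires dose ∝ CL: 10 × 2.19 = 21.9 mg.

21.9 mg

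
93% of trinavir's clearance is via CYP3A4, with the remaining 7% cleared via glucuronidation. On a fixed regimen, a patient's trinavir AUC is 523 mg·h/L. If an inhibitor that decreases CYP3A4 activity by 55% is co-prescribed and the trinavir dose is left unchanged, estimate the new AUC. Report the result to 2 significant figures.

CYP3A4: 0.93 × 0.45 = 0.4185
Other: 0.07 (unchanged)
Relative clearance = 0.4185 + 0.07 = 0.4885.
With dosing unchanged, AUC scales as 1/CL: 523 / 0.4885 = 1.1 × 10³ mg·h/L.

1.1 × 10³ mg·h/L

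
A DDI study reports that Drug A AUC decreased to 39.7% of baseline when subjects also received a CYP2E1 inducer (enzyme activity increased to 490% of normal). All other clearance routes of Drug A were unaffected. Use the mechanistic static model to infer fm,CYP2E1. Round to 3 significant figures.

0.389

CL'/CL = 1 / 0.397 = 2.519
4.9·fm + (1 − fm) = 2.519
fm = (2.519 − 1) / (4.9 − 1) = 0.389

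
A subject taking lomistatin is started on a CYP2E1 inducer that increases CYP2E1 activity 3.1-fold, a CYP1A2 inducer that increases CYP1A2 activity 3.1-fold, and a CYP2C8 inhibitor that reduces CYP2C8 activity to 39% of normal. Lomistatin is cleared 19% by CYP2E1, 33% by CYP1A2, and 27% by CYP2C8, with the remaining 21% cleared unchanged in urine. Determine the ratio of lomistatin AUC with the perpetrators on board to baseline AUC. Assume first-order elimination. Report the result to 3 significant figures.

CYP2E1: 0.19 × 3.1 = 0.589
CYP1A2: 0.33 × 3.1 = 1.023
CYP2C8: 0.27 × 0.39 = 0.1053
Other: 0.21 (unchanged)
CL_new/CL_old = 0.589 + 1.023 + 0.1053 + 0.21 = 1.9273.
Because AUC varies inversely with clearance, the combined effect is 1 / 1.9273 = 0.519.

0.519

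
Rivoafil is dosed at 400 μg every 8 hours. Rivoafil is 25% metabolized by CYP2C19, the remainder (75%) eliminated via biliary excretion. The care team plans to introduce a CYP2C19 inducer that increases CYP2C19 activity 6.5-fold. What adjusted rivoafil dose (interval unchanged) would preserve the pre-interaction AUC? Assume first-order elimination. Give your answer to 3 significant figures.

950 μg

The CYP2C19 pathway (25% of clearance) increases to 6.5× activity: 0.25 × 6.5 = 1.625.
The remaining 75% of clearance is unaffected.
CL_new/CL_old = 1.625 + 0.75 = 2.375.
Exposure is unchanged when dose changes in proportion to clearance. New dose = 400 μg × 2.375 = 950 μg.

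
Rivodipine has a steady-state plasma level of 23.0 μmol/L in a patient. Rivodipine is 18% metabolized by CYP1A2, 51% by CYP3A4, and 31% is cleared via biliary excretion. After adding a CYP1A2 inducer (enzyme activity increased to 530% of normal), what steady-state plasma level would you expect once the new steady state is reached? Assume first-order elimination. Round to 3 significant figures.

13.0 μmol/L

The CYP1A2 pathway (18% of clearance) increases to 5.3× activity: 0.18 × 5.3 = 0.954.
CYP3A4 (51%) and the residual 31% are unaffected.
New clearance relative to baseline: 0.954 + 0.51 + 0.31 = 1.774.
New steady-state plasma level = baseline ÷ relative clearance = 23.0 / 1.774 = 13.0 μmol/L.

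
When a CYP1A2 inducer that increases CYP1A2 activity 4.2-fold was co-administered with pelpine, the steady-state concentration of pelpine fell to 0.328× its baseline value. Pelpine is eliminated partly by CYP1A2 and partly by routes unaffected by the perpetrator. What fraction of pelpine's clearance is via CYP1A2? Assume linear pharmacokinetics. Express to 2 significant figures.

0.64

Let x = fm,CYP1A2. Because steady-state concentration ∝ 1/CL, relative clearance rose to 1/0.328 = 3.049.
Only the CYP1A2 route changed, so 3.049 = x·4.2 + (1 − x), giving x = 0.64.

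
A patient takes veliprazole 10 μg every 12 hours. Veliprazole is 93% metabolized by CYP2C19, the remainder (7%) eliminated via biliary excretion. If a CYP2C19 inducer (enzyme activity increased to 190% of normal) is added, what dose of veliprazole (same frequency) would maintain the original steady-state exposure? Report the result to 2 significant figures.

The CYP2C19 pathway (93% of clearance) is boosted to 1.9× activity: 0.93 × 1.9 = 1.767.
Non-CYP routes (7%) are unchanged.
CL_new/CL_old = 1.767 + 0.07 = 1.837.
Css,avg = (dose rate)/CL, so holding Css fixed requires dose ∝ CL: 10 × 1.837 = 18 μg.

18 μg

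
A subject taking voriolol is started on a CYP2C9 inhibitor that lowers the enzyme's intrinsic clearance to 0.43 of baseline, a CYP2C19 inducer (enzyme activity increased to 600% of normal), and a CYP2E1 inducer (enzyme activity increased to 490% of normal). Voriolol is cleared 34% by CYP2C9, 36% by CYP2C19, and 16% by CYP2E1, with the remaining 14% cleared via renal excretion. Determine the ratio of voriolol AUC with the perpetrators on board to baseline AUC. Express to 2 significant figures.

The CYP2C9 pathway (34% of clearance) falls to 0.43× activity: 0.34 × 0.43 = 0.1462.
The CYP2C19 pathway (36% of clearance) rises to 6× activity: 0.36 × 6 = 2.16.
The CYP2E1 pathway (16% of clearance) rises to 4.9× activity: 0.16 × 4.9 = 0.784.
Non-CYP routes (14%) are unchanged.
Relative clearance = 0.1462 + 2.16 + 0.784 + 0.14 = 3.2302.
Because AUC varies inversely with clearance, the combined effect is 1 / 3.2302 = 0.31.

0.31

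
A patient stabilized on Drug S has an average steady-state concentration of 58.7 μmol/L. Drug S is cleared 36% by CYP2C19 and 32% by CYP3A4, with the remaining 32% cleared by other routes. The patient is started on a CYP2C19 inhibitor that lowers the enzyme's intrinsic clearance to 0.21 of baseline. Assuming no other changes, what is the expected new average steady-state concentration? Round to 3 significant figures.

82.0 μmol/L

The CYP2C19 pathway (36% of clearance) drops to 0.21× activity: 0.36 × 0.21 = 0.0756.
CYP3A4 (32%) and the residual 32% are unaffected.
CL_new/CL_old = 0.0756 + 0.32 + 0.32 = 0.7156.
New average steady-state concentration = baseline ÷ relative clearance = 58.7 / 0.7156 = 82.0 μmol/L.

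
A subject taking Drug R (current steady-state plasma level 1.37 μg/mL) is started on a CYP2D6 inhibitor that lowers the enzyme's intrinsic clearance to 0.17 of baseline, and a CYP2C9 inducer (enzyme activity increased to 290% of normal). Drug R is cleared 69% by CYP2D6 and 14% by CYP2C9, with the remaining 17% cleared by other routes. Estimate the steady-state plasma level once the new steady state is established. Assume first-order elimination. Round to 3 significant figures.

1.98 μg/mL

The CYP2D6 pathway (69% of clearance) is reduced to 0.17× activity: 0.69 × 0.17 = 0.1173.
The CYP2C9 pathway (14% of clearance) increases to 2.9× activity: 0.14 × 2.9 = 0.406.
The remaining 17% of clearance is unaffected.
Relative clearance = 0.1173 + 0.406 + 0.17 = 0.6933.
Steady-state plasma level ∝ 1/CL: new value = 1.37 / 0.6933 = 1.98 μg/mL.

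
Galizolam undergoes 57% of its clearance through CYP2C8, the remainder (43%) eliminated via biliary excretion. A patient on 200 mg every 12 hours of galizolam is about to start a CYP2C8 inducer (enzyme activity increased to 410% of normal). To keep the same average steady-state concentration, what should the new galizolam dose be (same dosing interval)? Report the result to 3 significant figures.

CYP2C8: 0.57 × 4.1 = 2.337
Other: 0.43 (unchanged)
CL_new/CL_old = 2.337 + 0.43 = 2.767.
Css,avg = (dose rate)/CL, so holding Css fixed requires dose ∝ CL: 200 × 2.767 = 553 mg.

553 mg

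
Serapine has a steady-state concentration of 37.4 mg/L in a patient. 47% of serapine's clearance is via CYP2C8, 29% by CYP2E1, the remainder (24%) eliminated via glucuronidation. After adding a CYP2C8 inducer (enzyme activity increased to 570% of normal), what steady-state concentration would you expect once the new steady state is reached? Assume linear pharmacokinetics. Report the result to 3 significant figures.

11.7 mg/L

CYP2C8: 0.47 × 5.7 = 2.679
CYP2E1: 0.29 (unchanged)
Other: 0.24 (unchanged)
New clearance relative to baseline: 2.679 + 0.29 + 0.24 = 3.209.
New steady-state concentration = baseline ÷ relative clearance = 37.4 / 3.209 = 11.7 mg/L.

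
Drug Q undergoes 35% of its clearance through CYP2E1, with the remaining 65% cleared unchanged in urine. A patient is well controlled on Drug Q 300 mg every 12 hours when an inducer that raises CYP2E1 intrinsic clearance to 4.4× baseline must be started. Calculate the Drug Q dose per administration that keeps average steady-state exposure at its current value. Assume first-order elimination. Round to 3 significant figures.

The CYP2E1 pathway (35% of clearance) increases to 4.4× activity: 0.35 × 4.4 = 1.54.
Non-CYP routes (65%) are unchanged.
New clearance relative to baseline: 1.54 + 0.65 = 2.19.
Exposure is unchanged when dose changes in proportion to clearance. New dose = 300 mg × 2.19 = 657 mg.

657 mg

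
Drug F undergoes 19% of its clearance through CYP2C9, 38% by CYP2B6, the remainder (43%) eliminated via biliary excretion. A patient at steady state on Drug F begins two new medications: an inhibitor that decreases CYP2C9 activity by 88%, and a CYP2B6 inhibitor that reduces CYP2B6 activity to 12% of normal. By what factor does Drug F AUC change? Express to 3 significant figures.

2.01

The CYP2C9 pathway (19% of clearance) falls to 0.12× activity: 0.19 × 0.12 = 0.0228.
The CYP2B6 pathway (38% of clearance) drops to 0.12× activity: 0.38 × 0.12 = 0.0456.
The remaining 43% of clearance is unaffected.
New clearance relative to baseline: 0.0228 + 0.0456 + 0.43 = 0.4984.
AUC ∝ 1/CL: fold-change = 1 / 0.4984 = 2.01.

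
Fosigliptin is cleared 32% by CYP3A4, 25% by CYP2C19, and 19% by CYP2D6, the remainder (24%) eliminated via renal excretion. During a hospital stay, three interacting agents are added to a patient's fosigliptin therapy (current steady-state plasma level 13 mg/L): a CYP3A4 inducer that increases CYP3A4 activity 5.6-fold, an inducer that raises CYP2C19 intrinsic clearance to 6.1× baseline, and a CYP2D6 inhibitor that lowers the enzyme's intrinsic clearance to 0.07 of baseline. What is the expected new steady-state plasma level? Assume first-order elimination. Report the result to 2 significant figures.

3.6 mg/L

The CYP3A4 pathway (32% of clearance) rises to 5.6× activity: 0.32 × 5.6 = 1.792.
The CYP2C19 pathway (25% of clearance) is boosted to 6.1× activity: 0.25 × 6.1 = 1.525.
The CYP2D6 pathway (19% of clearance) falls to 0.07× activity: 0.19 × 0.07 = 0.0133.
Non-CYP routes (24%) are unchanged.
CL_new/CL_old = 1.792 + 1.525 + 0.0133 + 0.24 = 3.5703.
New steady-state plasma level = 13 / 3.5703 = 3.6 mg/L (concentration scales inversely with clearance).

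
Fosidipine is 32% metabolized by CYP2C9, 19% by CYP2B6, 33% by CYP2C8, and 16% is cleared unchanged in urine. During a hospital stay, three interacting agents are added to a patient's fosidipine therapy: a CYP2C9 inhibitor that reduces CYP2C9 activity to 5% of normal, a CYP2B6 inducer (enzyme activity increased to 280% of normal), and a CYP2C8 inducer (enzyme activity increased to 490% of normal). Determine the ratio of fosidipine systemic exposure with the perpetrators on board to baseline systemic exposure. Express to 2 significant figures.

0.43

The CYP2C9 pathway (32% of clearance) falls to 0.05× activity: 0.32 × 0.05 = 0.016.
The CYP2B6 pathway (19% of clearance) is boosted to 2.8× activity: 0.19 × 2.8 = 0.532.
The CYP2C8 pathway (33% of clearance) rises to 4.9× activity: 0.33 × 4.9 = 1.617.
Non-CYP routes (16%) are unchanged.
CL_new/CL_old = 0.016 + 0.532 + 1.617 + 0.16 = 2.325.
Because systemic exposure varies inversely with clearance, the combined effect is 1 / 2.325 = 0.43.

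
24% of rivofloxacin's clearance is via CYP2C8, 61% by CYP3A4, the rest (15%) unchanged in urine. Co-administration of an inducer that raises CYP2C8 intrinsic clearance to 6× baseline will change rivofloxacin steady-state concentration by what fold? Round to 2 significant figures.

The CYP2C8 pathway (24% of clearance) rises to 6× activity: 0.24 × 6 = 1.44.
CYP3A4 (61%) and the residual 15% are unaffected.
Relative clearance = 1.44 + 0.61 + 0.15 = 2.2.
Steady-state concentration ratio = CL_old/CL_new = 1 / 2.2 = 0.45.

0.45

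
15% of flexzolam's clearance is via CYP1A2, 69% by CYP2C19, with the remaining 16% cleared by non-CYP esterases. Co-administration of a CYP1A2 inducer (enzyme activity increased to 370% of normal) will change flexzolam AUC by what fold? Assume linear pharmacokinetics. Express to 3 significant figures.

0.712

The CYP1A2 pathway (15% of clearance) increases to 3.7× activity: 0.15 × 3.7 = 0.555.
CYP2C19 (69%) and the residual 16% are unaffected.
Relative clearance = 0.555 + 0.69 + 0.16 = 1.405.
AUC ratio = CL_old/CL_new = 1 / 1.405 = 0.712.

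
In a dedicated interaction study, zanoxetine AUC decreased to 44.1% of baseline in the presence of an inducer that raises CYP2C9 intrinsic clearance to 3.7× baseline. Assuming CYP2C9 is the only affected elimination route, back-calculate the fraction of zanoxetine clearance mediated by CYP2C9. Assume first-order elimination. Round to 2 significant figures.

Write x for the fraction cleared via CYP2C9. The observed AUC change means clearance rose to 1/0.441 = 2.268 of baseline.
Setting x·3.7 + (1 − x) = 2.268 and solving: x = (2.268 − 1)/(3.7 − 1) = 0.47.

0.47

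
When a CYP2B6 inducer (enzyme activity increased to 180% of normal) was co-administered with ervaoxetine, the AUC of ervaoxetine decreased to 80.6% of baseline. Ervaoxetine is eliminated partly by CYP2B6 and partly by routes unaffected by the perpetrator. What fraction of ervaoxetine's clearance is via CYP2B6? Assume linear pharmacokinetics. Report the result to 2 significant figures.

Call the CYP2B6 fraction fm. After the interaction, CL_new/CL_old = fm × 1.8 + (1 − fm).
AUC ratio = 1 / (new CL fraction), so new CL fraction = 1 / 0.806 = 1.241.
fm × 1.8 + 1 − fm = 1.241  ⇒  fm × (1.8 − 1) = 0.2407  ⇒  fm = 0.30.

0.30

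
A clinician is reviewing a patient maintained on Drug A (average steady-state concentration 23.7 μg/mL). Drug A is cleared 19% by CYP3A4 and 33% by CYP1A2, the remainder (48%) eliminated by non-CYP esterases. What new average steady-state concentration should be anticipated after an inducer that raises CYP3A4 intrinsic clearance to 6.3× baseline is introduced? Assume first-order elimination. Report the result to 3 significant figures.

CYP3A4: 0.19 × 6.3 = 1.197
CYP1A2: 0.33 (unchanged)
Other: 0.48 (unchanged)
CL_new/CL_old = 1.197 + 0.33 + 0.48 = 2.007.
Average steady-state concentration ∝ 1/CL, so new value = 23.7 / 2.007 = 11.8 μg/mL.

11.8 μg/mL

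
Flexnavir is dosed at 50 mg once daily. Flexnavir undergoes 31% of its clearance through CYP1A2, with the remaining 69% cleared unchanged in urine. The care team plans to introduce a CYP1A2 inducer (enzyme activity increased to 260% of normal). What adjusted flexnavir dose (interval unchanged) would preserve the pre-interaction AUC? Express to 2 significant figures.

The CYP1A2 pathway (31% of clearance) is boosted to 2.6× activity: 0.31 × 2.6 = 0.806.
Non-CYP routes (69%) are unchanged.
Relative clearance = 0.806 + 0.69 = 1.496.
To maintain the same steady-state level, dose must scale with clearance: new dose = 50 × 1.496 = 75 mg.

75 mg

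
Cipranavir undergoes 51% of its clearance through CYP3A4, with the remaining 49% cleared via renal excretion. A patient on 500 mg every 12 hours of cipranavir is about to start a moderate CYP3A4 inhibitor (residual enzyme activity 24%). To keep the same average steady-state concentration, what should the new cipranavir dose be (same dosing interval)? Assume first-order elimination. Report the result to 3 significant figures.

306 mg

The CYP3A4 pathway (51% of clearance) is reduced to 0.24× activity: 0.51 × 0.24 = 0.1224.
Non-CYP routes (49%) are unchanged.
New clearance relative to baseline: 0.1224 + 0.49 = 0.6124.
Exposure is unchanged when dose changes in proportion to clearance. New dose = 500 mg × 0.6124 = 306 mg.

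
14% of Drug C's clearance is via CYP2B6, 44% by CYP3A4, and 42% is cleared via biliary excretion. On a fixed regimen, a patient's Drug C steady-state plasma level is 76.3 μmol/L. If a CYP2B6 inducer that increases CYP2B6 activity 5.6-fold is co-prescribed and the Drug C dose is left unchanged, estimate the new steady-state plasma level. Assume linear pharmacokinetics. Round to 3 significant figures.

46.4 μmol/L

CYP2B6: 0.14 × 5.6 = 0.784
CYP3A4: 0.44 (unchanged)
Other: 0.42 (unchanged)
CL_new/CL_old = 0.784 + 0.44 + 0.42 = 1.644.
Steady-state plasma level ∝ 1/CL, so new value = 76.3 / 1.644 = 46.4 μmol/L.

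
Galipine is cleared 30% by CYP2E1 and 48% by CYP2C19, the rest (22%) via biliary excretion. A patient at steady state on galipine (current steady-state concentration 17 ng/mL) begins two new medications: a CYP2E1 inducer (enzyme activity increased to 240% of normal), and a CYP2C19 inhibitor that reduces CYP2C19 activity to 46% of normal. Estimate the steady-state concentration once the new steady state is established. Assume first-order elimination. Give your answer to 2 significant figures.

CYP2E1: 0.3 × 2.4 = 0.72
CYP2C19: 0.48 × 0.46 = 0.2208
Other: 0.22 (unchanged)
CL_new/CL_old = 0.72 + 0.2208 + 0.22 = 1.1608.
Steady-state concentration ∝ 1/CL: new value = 17 / 1.1608 = 15 ng/mL.

15 ng/mL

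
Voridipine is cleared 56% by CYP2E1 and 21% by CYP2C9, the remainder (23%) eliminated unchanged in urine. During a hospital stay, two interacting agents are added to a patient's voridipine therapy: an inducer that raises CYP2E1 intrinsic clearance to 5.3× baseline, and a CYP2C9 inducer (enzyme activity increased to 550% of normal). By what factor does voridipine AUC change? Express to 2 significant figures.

The CYP2E1 pathway (56% of clearance) increases to 5.3× activity: 0.56 × 5.3 = 2.968.
The CYP2C9 pathway (21% of clearance) increases to 5.5× activity: 0.21 × 5.5 = 1.155.
Non-CYP routes (23%) are unchanged.
Relative clearance = 2.968 + 1.155 + 0.23 = 4.353.
Because AUC varies inversely with clearance, the combined effect is 1 / 4.353 = 0.23.

0.23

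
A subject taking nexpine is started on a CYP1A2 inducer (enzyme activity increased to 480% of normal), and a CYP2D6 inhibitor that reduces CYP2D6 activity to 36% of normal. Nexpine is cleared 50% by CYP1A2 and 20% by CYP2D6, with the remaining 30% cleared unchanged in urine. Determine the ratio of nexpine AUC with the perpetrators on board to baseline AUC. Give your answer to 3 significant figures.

The CYP1A2 pathway (50% of clearance) rises to 4.8× activity: 0.5 × 4.8 = 2.4.
The CYP2D6 pathway (20% of clearance) drops to 0.36× activity: 0.2 × 0.36 = 0.072.
Non-CYP routes (30%) are unchanged.
New clearance relative to baseline: 2.4 + 0.072 + 0.3 = 2.772.
Net AUC ratio = 1 / 2.772 = 0.361.

0.361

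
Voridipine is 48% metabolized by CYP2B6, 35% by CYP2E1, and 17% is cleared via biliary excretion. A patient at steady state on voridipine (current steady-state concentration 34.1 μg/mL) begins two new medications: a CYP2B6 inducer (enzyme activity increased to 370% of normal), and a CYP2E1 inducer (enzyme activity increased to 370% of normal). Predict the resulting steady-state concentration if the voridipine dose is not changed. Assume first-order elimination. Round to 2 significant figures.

11 μg/mL

The CYP2B6 pathway (48% of clearance) rises to 3.7× activity: 0.48 × 3.7 = 1.776.
The CYP2E1 pathway (35% of clearance) is boosted to 3.7× activity: 0.35 × 3.7 = 1.295.
The remaining 17% of clearance is unaffected.
CL_new/CL_old = 1.776 + 1.295 + 0.17 = 3.241.
Steady-state concentration ∝ 1/CL: new value = 34.1 / 3.241 = 11 μg/mL.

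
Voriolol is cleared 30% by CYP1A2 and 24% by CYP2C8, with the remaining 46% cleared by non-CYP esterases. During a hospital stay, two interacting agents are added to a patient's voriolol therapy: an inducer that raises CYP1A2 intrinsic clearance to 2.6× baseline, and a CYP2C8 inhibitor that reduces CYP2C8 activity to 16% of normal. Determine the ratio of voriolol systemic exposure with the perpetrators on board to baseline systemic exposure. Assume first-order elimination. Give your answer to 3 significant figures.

0.782

The CYP1A2 pathway (30% of clearance) increases to 2.6× activity: 0.3 × 2.6 = 0.78.
The CYP2C8 pathway (24% of clearance) is reduced to 0.16× activity: 0.24 × 0.16 = 0.0384.
The remaining 46% of clearance is unaffected.
Relative clearance = 0.78 + 0.0384 + 0.46 = 1.2784.
Systemic exposure ∝ 1/CL: fold-change = 1 / 1.2784 = 0.782.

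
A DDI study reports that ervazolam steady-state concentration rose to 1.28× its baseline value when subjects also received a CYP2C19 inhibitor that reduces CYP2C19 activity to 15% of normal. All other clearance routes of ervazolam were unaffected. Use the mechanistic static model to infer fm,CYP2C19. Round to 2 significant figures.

CL'/CL = 1 / 1.28 = 0.7812
0.15·fm + (1 − fm) = 0.7812
fm = (0.7812 − 1) / (0.15 − 1) = 0.26

0.26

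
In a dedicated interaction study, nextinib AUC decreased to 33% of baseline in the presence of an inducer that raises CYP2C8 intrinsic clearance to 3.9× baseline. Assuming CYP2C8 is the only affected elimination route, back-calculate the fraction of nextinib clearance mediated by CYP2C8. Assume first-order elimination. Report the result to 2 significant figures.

0.70

Let x = fm,CYP2C8. Because AUC ∝ 1/CL, relative clearance rose to 1/0.330 = 3.03.
Setting x·3.9 + (1 − x) = 3.03 and solving: x = (3.03 − 1)/(3.9 − 1) = 0.70.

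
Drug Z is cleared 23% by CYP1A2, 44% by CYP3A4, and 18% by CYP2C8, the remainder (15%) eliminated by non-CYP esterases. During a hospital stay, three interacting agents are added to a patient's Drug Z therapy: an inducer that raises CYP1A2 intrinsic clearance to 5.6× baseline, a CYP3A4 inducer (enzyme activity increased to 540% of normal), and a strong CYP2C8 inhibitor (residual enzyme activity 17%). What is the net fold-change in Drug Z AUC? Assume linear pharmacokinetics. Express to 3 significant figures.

0.260

The CYP1A2 pathway (23% of clearance) increases to 5.6× activity: 0.23 × 5.6 = 1.288.
The CYP3A4 pathway (44% of clearance) is boosted to 5.4× activity: 0.44 × 5.4 = 2.376.
The CYP2C8 pathway (18% of clearance) falls to 0.17× activity: 0.18 × 0.17 = 0.0306.
The remaining 15% of clearance is unaffected.
New clearance relative to baseline: 1.288 + 2.376 + 0.0306 + 0.15 = 3.8446.
Net AUC ratio = 1 / 3.8446 = 0.260.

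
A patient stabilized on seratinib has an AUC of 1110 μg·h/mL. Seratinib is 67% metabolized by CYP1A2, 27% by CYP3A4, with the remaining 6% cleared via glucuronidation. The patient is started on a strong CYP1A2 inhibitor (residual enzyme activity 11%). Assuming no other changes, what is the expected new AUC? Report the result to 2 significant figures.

The CYP1A2 pathway (67% of clearance) falls to 0.11× activity: 0.67 × 0.11 = 0.0737.
CYP3A4 (27%) and the residual 6% are unaffected.
CL_new/CL_old = 0.0737 + 0.27 + 0.06 = 0.4037.
With dosing unchanged, AUC scales as 1/CL: 1110 / 0.4037 = 2.7 × 10³ μg·h/mL.

2.7 × 10³ μg·h/mL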